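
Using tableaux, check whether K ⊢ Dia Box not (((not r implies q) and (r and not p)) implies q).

No, not valid

Tableau for the negation not Dia Box not (((not r implies q) and (r and not p)) implies q):
1. not Dia Box not (((not r implies q) and (r and not p)) implies q), w0
The negation has an open branch (countermodel exists).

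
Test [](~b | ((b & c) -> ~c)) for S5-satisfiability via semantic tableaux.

1. [](~b | ((b & c) -> ~c)), u
2. ~b | ((b & c) -> ~c), u   [[]-rule on 1 via uRu]
3. (b & c) -> ~c, u   [|-rule on 2 (branches; this branch)]
4. ~c, u   [->-rule on 3 (branches; this branch)]
Accessibility: uRu

Satisfiable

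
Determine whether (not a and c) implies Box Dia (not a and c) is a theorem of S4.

Tableau for the negation not ((not a and c) implies Box Dia (not a and c)):
1. not ((not a and c) implies Box Dia (not a and c)), 0
2. not a and c, 0
3. not Box Dia (not a and c), 0
4. not a, 0
5. c, 0
6. not Dia (not a and c), 1
7. not (not a and c), 1
8. not c, 1
Accessibility: 0R0, 0R1, 1R1
The negation has an open branch (countermodel exists).

Not valid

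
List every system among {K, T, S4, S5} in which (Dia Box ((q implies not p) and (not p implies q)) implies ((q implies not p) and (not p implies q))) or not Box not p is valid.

S5

S4-tableau for the negation not ((Dia Box ((q implies not p) and (not p implies q)) implies ((q implies not p) and (not p implies q))) or not Box not p):
1. not ((Dia Box ((q implies not p) and (not p implies q)) implies ((q implies not p) and (not p implies q))) or not Box not p), w0
2. not (Dia Box ((q implies not p) and (not p implies q)) implies ((q implies not p) and (not p implies q))), w0
3. Box not p, w0
4. Dia Box ((q implies not p) and (not p implies q)), w0
5. not ((q implies not p) and (not p implies q)), w0
6. not p, w0
7. not (not p implies q), w0
8. not q, w0
9. Box ((q implies not p) and (not p implies q)), w1
10. not p, w1
11. (q implies not p) and (not p implies q), w1
12. q implies not p, w1
13. not p implies q, w1
14. q, w1
Accessibility: w0Rw0, w0Rw1, w1Rw1
Complete open branch: countermodel on an S4-frame, so not valid in S4, nor in K, T (the same frame is also a K-frame and a T-frame).
S5-tableau for the negation not ((Dia Box ((q implies not p) and (not p implies q)) implies ((q implies not p) and (not p implies q))) or not Box not p):
1. not ((Dia Box ((q implies not p) and (not p implies q)) implies ((q implies not p) and (not p implies q))) or not Box not p), w0
2. not (Dia Box ((q implies not p) and (not p implies q)) implies ((q implies not p) and (not p implies q))), w0
3. Box not p, w0
4. Dia Box ((q implies not p) and (not p implies q)), w0
5. not ((q implies not p) and (not p implies q)), w0
6. not p, w0
7. not (not p implies q), w0
8. not q, w0
9. Box ((q implies not p) and (not p implies q)), w1
10. not p, w1
11. (q implies not p) and (not p implies q), w0
12. q implies not p, w0
13. not p implies q, w0
14. (q implies not p) and (not p implies q), w1
15. q implies not p, w1
16. not p implies q, w1
17. q, w0
Accessibility: w0Rw0, w0Rw1, w1Rw0, w1Rw1
Branch closes: q and not q both at w0.
Every branch closes (one shown): valid in S5.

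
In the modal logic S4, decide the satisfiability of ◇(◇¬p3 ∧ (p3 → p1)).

Yes, satisfiable

1. ◇(◇¬p3 ∧ (p3 → p1)), u
2. ◇¬p3 ∧ (p3 → p1), v   [◇-rule on 1: fresh world v, uRv]
3. ◇¬p3, v   [∧-rule on 2]
4. p3 → p1, v   [∧-rule on 2]
5. p1, v   [→-rule on 4 (branches; this branch)]
6. ¬p3, w   [◇-rule on 3: fresh world w, vRw]
Accessibility: uRu, uRv, uRw, vRv, vRw, wRw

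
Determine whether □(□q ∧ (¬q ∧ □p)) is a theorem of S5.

Tableau for the negation ¬□(□q ∧ (¬q ∧ □p)):
1. ¬□(□q ∧ (¬q ∧ □p)), 0
2. ¬(□q ∧ (¬q ∧ □p)), 1
3. ¬(¬q ∧ □p), 1
4. ¬□p, 1
5. ¬p, 2
Accessibility: 0R0, 0R1, 0R2, 1R0, 1R1, 1R2, 2R0, 2R1, 2R2
The negation has an open branch (countermodel exists).

No, not valid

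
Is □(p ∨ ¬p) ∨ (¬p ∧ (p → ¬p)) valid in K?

Valid

Tableau for the negation ¬(□(p ∨ ¬p) ∨ (¬p ∧ (p → ¬p))):
1. ¬(□(p ∨ ¬p) ∨ (¬p ∧ (p → ¬p))), u
2. ¬□(p ∨ ¬p), u
3. ¬(¬p ∧ (p → ¬p)), u
4. ¬(p → ¬p), u
5. p, u
6. ¬(p ∨ ¬p), v
7. ¬p, v
8. p, v
Accessibility: uRv
Branch closes: p and ¬p both at v.
All branches of the negation close; one closing branch shown above.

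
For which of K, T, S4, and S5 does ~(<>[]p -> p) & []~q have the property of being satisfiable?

S5-tableau for the formula:
1. ~(<>[]p -> p) & []~q, w0
2. ~(<>[]p -> p), w0
3. []~q, w0
4. <>[]p, w0
5. ~p, w0
6. ~q, w0
7. []p, w1
8. ~q, w1
9. p, w0
Accessibility: w0Rw0, w0Rw1, w1Rw0, w1Rw1
Branch closes: p and ~p both at w0.
Every branch closes (one shown): unsatisfiable in S5.
S4-tableau for the formula:
1. ~(<>[]p -> p) & []~q, w0
2. ~(<>[]p -> p), w0
3. []~q, w0
4. <>[]p, w0
5. ~p, w0
6. ~q, w0
7. []p, w1
8. ~q, w1
9. p, w1
Accessibility: w0Rw0, w0Rw1, w1Rw1
Complete open branch: satisfiable in S4, hence also in K, T (this S4-model is also a K-model and a T-model).

K, T, S4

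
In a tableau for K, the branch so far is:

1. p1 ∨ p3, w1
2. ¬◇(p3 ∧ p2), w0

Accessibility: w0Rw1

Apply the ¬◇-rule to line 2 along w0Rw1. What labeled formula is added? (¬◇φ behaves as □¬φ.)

¬(p3 ∧ p2), w1

¬◇φ behaves as □¬φ: propagate the negated body to each accessible world.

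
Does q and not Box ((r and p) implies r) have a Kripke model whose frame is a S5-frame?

1. q and not Box ((r and p) implies r), 0
2. q, 0
3. not Box ((r and p) implies r), 0
4. not ((r and p) implies r), 1
5. r and p, 1
6. not r, 1
7. r, 1
8. p, 1
Accessibility: 0R0, 0R1, 1R0, 1R1
Branch closes: r and not r both at 1.
Every branch closes; the branch above is one of them.

Unsatisfiable (every branch closes)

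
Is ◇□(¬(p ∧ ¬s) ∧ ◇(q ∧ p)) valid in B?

Not valid

Tableau for the negation ¬◇□(¬(p ∧ ¬s) ∧ ◇(q ∧ p)):
1. ¬◇□(¬(p ∧ ¬s) ∧ ◇(q ∧ p)), 0
2. ¬□(¬(p ∧ ¬s) ∧ ◇(q ∧ p)), 0
3. ¬(¬(p ∧ ¬s) ∧ ◇(q ∧ p)), 1
4. ¬□(¬(p ∧ ¬s) ∧ ◇(q ∧ p)), 1
5. ¬◇(q ∧ p), 1
6. ¬(q ∧ p), 0
7. ¬(q ∧ p), 1
8. ¬p, 0
9. ¬p, 1
10. ¬(¬(p ∧ ¬s) ∧ ◇(q ∧ p)), 2
11. ¬(q ∧ p), 2
12. ¬◇(q ∧ p), 2
13. ¬p, 2
Accessibility: 0R0, 0R1, 1R0, 1R1, 1R2, 2R1, 2R2
The negation has an open branch (countermodel exists).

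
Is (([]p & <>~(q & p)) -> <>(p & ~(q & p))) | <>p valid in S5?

Tableau for the negation ~((([]p & <>~(q & p)) -> <>(p & ~(q & p))) | <>p):
1. ~((([]p & <>~(q & p)) -> <>(p & ~(q & p))) | <>p), w0
2. ~(([]p & <>~(q & p)) -> <>(p & ~(q & p))), w0   [~|-rule on 1]
3. ~<>p, w0   [~|-rule on 1]
4. []p & <>~(q & p), w0   [~->-rule on 2]
5. ~<>(p & ~(q & p)), w0   [~->-rule on 2]
6. []p, w0   [&-rule on 4]
7. <>~(q & p), w0   [&-rule on 4]
8. ~p, w0   [~<>-rule on 3 via w0Rw0]
9. ~(p & ~(q & p)), w0   [~<>-rule on 5 via w0Rw0]
10. p, w0   [[]-rule on 6 via w0Rw0]
Accessibility: w0Rw0
Branch closes: p and ~p both at w0.
Every branch of the negation's tableau closes; the branch above is one of them.

Yes, valid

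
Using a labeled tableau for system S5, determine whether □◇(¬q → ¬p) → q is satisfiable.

1. □◇(¬q → ¬p) → q, 0
2. q, 0
Accessibility: 0R0

Satisfiable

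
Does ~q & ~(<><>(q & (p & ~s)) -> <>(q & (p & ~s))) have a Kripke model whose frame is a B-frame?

Satisfiable (open branch found)

1. ~q & ~(<><>(q & (p & ~s)) -> <>(q & (p & ~s))), u
2. ~q, u   [&-rule on 1]
3. ~(<><>(q & (p & ~s)) -> <>(q & (p & ~s))), u   [&-rule on 1]
4. <><>(q & (p & ~s)), u   [~->-rule on 3]
5. ~<>(q & (p & ~s)), u   [~->-rule on 3]
6. ~(q & (p & ~s)), u   [~<>-rule on 5 via uRu]
7. ~(p & ~s), u   [~&-rule on 6 (branches; this branch)]
8. s, u   [~&-rule on 7 (branches; this branch)]
9. <>(q & (p & ~s)), v   [<>-rule on 4: fresh world v, uRv]
10. ~(q & (p & ~s)), v   [~<>-rule on 5 via uRv]
11. ~(p & ~s), v   [~&-rule on 10 (branches; this branch)]
12. s, v   [~&-rule on 11 (branches; this branch)]
13. q & (p & ~s), w   [<>-rule on 9: fresh world w, vRw]
14. q, w   [&-rule on 13]
15. p & ~s, w   [&-rule on 13]
16. p, w   [&-rule on 15]
17. ~s, w   [&-rule on 15]
Accessibility: uRu, uRv, vRu, vRv, vRw, wRv, wRw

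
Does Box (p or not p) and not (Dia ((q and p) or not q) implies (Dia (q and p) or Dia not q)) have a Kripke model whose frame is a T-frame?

1. Box (p or not p) and not (Dia ((q and p) or not q) implies (Dia (q and p) or Dia not q)), w0
2. Box (p or not p), w0
3. not (Dia ((q and p) or not q) implies (Dia (q and p) or Dia not q)), w0
4. Dia ((q and p) or not q), w0
5. not (Dia (q and p) or Dia not q), w0
6. not Dia (q and p), w0
7. not Dia not q, w0
8. p or not p, w0
9. not (q and p), w0
10. q, w0
11. not p, w0
12. (q and p) or not q, w1
13. p or not p, w1
14. not (q and p), w1
15. q, w1
16. q and p, w1
17. p, w1
18. not p, w1
Accessibility: w0Rw0, w0Rw1, w1Rw1
Branch closes: p and not p both at w1.
All branches of the tableau close; one closing branch shown above.

Unsatisfiable (every branch closes)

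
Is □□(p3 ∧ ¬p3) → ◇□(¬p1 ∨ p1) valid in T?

Valid in T

Tableau for the negation ¬(□□(p3 ∧ ¬p3) → ◇□(¬p1 ∨ p1)):
1. ¬(□□(p3 ∧ ¬p3) → ◇□(¬p1 ∨ p1)), w0
2. □□(p3 ∧ ¬p3), w0   [¬→-rule on 1]
3. ¬◇□(¬p1 ∨ p1), w0   [¬→-rule on 1]
4. □(p3 ∧ ¬p3), w0   [□-rule on 2 via w0Rw0]
5. ¬□(¬p1 ∨ p1), w0   [¬◇-rule on 3 via w0Rw0]
6. p3 ∧ ¬p3, w0   [□-rule on 4 via w0Rw0]
7. p3, w0   [∧-rule on 6]
8. ¬p3, w0   [∧-rule on 6]
Accessibility: w0Rw0
Branch closes: p3 and ¬p3 both at w0.
All branches of the negation close; one closing branch shown above.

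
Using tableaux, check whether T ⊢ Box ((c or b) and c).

Tableau for the negation not Box ((c or b) and c):
1. not Box ((c or b) and c), 0
2. not ((c or b) and c), 1   [neg-Box-rule on 1: fresh world 1, 0R1]
3. not c, 1   [neg-and-rule on 2 (branches; this branch)]
Accessibility: 0R0, 0R1, 1R1
The negation has an open branch (countermodel exists).

No, not valid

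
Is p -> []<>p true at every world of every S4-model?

Tableau for the negation ~(p -> []<>p):
1. ~(p -> []<>p), u
2. p, u
3. ~[]<>p, u
4. ~<>p, v
5. ~p, v
Accessibility: uRu, uRv, vRv
The negation has an open branch (countermodel exists).

Invalid (countermodel exists)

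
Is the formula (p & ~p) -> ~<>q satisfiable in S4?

Yes, satisfiable

1. (p & ~p) -> ~<>q, u
2. ~<>q, u
3. ~q, u
Accessibility: uRu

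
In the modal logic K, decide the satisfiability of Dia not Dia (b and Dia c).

1. Dia not Dia (b and Dia c), 0
2. not Dia (b and Dia c), 1
Accessibility: 0R1

Satisfiable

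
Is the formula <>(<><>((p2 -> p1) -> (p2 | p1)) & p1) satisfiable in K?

Satisfiable (open branch found)

1. <>(<><>((p2 -> p1) -> (p2 | p1)) & p1), 0
2. <><>((p2 -> p1) -> (p2 | p1)) & p1, 1
3. <><>((p2 -> p1) -> (p2 | p1)), 1
4. p1, 1
5. <>((p2 -> p1) -> (p2 | p1)), 2
6. (p2 -> p1) -> (p2 | p1), 3
7. p2 | p1, 3
8. p1, 3
Accessibility: 0R1, 1R2, 2R3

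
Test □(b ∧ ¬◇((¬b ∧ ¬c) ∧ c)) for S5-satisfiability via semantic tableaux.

Yes, satisfiable

1. □(b ∧ ¬◇((¬b ∧ ¬c) ∧ c)), u
2. b ∧ ¬◇((¬b ∧ ¬c) ∧ c), u
3. b, u
4. ¬◇((¬b ∧ ¬c) ∧ c), u
5. ¬((¬b ∧ ¬c) ∧ c), u
6. ¬c, u
Accessibility: uRu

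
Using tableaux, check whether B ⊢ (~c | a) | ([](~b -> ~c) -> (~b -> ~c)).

Valid

Tableau for the negation ~((~c | a) | ([](~b -> ~c) -> (~b -> ~c))):
1. ~((~c | a) | ([](~b -> ~c) -> (~b -> ~c))), w0
2. ~(~c | a), w0
3. ~([](~b -> ~c) -> (~b -> ~c)), w0
4. c, w0
5. ~a, w0
6. [](~b -> ~c), w0
7. ~(~b -> ~c), w0
8. ~b, w0
9. ~b -> ~c, w0
10. ~c, w0
Accessibility: w0Rw0
Branch closes: c and ~c both at w0.
Every branch of the negation's tableau closes; the branch above is one of them.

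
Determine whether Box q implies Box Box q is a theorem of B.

Invalid (countermodel exists)

Tableau for the negation not (Box q implies Box Box q):
1. not (Box q implies Box Box q), w0
2. Box q, w0   [neg-implies-rule on 1]
3. not Box Box q, w0   [neg-implies-rule on 1]
4. q, w0   [Box-rule on 2 via w0Rw0]
5. not Box q, w1   [neg-Box-rule on 3: fresh world w1, w0Rw1]
6. q, w1   [Box-rule on 2 via w0Rw1]
7. not q, w2   [neg-Box-rule on 5: fresh world w2, w1Rw2]
Accessibility: w0Rw0, w0Rw1, w1Rw0, w1Rw1, w1Rw2, w2Rw1, w2Rw2
The negation has an open branch (countermodel exists).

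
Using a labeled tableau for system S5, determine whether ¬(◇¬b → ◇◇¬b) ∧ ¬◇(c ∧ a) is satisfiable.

1. ¬(◇¬b → ◇◇¬b) ∧ ¬◇(c ∧ a), 0
2. ¬(◇¬b → ◇◇¬b), 0
3. ¬◇(c ∧ a), 0
4. ◇¬b, 0
5. ¬◇◇¬b, 0
6. ¬(c ∧ a), 0
7. ¬◇¬b, 0
8. b, 0
9. ¬a, 0
10. ¬b, 1
11. ¬(c ∧ a), 1
12. ¬◇¬b, 1
13. b, 1
Accessibility: 0R0, 0R1, 1R0, 1R1
Branch closes: b and ¬b both at 1.
Every branch closes; the branch above is one of them.

No, unsatisfiable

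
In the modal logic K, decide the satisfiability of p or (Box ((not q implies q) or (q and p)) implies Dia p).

1. p or (Box ((not q implies q) or (q and p)) implies Dia p), w0
2. Box ((not q implies q) or (q and p)) implies Dia p, w0
3. Dia p, w0
4. p, w1
Accessibility: w0Rw1

Satisfiable (open branch found)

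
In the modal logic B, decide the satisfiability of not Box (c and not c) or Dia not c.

Yes, satisfiable

1. not Box (c and not c) or Dia not c, w0
2. Dia not c, w0
3. not c, w1
Accessibility: w0Rw0, w0Rw1, w1Rw0, w1Rw1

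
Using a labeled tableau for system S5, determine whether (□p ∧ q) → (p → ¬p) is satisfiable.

1. (□p ∧ q) → (p → ¬p), u
2. p → ¬p, u
3. ¬p, u
Accessibility: uRu

Satisfiable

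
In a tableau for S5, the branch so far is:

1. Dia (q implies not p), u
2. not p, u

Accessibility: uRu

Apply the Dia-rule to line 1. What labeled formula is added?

a fresh world v with uRv, and q implies not p at v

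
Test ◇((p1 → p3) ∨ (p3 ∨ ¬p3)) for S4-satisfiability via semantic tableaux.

Satisfiable

1. ◇((p1 → p3) ∨ (p3 ∨ ¬p3)), w0
2. (p1 → p3) ∨ (p3 ∨ ¬p3), w1   [◇-rule on 1: fresh world w1, w0Rw1]
3. p3 ∨ ¬p3, w1   [∨-rule on 2 (branches; this branch)]
4. ¬p3, w1   [∨-rule on 3 (branches; this branch)]
Accessibility: w0Rw0, w0Rw1, w1Rw1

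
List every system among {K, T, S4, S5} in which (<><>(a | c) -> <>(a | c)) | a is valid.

S4, S5

S4-tableau for the negation ~((<><>(a | c) -> <>(a | c)) | a):
1. ~((<><>(a | c) -> <>(a | c)) | a), 0
2. ~(<><>(a | c) -> <>(a | c)), 0
3. ~a, 0
4. <><>(a | c), 0
5. ~<>(a | c), 0
6. ~(a | c), 0
7. ~c, 0
8. <>(a | c), 1
9. ~(a | c), 1
10. ~a, 1
11. ~c, 1
12. a | c, 2
13. ~(a | c), 2
14. ~a, 2
15. ~c, 2
16. c, 2
Accessibility: 0R0, 0R1, 0R2, 1R1, 1R2, 2R2
Branch closes: c and ~c both at 2.
Every branch closes (one shown): valid in S4, hence also in S5 (every theorem of S4 is a theorem of S5).
T-tableau for the negation ~((<><>(a | c) -> <>(a | c)) | a):
1. ~((<><>(a | c) -> <>(a | c)) | a), 0
2. ~(<><>(a | c) -> <>(a | c)), 0
3. ~a, 0
4. <><>(a | c), 0
5. ~<>(a | c), 0
6. ~(a | c), 0
7. ~c, 0
8. <>(a | c), 1
9. ~(a | c), 1
10. ~a, 1
11. ~c, 1
12. a | c, 2
13. c, 2
Accessibility: 0R0, 0R1, 1R1, 1R2, 2R2
Complete open branch: countermodel on a T-frame, so not valid in T, nor in K (the same frame is also a K-frame).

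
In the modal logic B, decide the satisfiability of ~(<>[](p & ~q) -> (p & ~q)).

1. ~(<>[](p & ~q) -> (p & ~q)), 0
2. <>[](p & ~q), 0   [~->-rule on 1]
3. ~(p & ~q), 0   [~->-rule on 1]
4. q, 0   [~&-rule on 3 (branches; this branch)]
5. [](p & ~q), 1   [<>-rule on 2: fresh world 1, 0R1]
6. p & ~q, 0   [[]-rule on 5 via 1R0]
7. p, 0   [&-rule on 6]
8. ~q, 0   [&-rule on 6]
Accessibility: 0R0, 0R1, 1R0, 1R1
Branch closes: q and ~q both at 0.
(One branch shown.) All branches close.

Unsatisfiable (every branch closes)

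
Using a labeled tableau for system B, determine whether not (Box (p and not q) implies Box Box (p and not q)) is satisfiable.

Satisfiable (open branch found)

1. not (Box (p and not q) implies Box Box (p and not q)), u
2. Box (p and not q), u
3. not Box Box (p and not q), u
4. p and not q, u
5. p, u
6. not q, u
7. not Box (p and not q), v
8. p and not q, v
9. p, v
10. not q, v
11. not (p and not q), w
12. q, w
Accessibility: uRu, uRv, vRu, vRv, vRw, wRv, wRw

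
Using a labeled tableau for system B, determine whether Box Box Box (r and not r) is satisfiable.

Unsatisfiable

1. Box Box Box (r and not r), w0
2. Box Box (r and not r), w0
3. Box (r and not r), w0
4. r and not r, w0
5. r, w0
6. not r, w0
Accessibility: w0Rw0
Branch closes: r and not r both at w0.
All branches of the tableau close; one closing branch shown above.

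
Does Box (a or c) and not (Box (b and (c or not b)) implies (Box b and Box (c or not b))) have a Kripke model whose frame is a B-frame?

Unsatisfiable

1. Box (a or c) and not (Box (b and (c or not b)) implies (Box b and Box (c or not b))), w0
2. Box (a or c), w0   [and-rule on 1]
3. not (Box (b and (c or not b)) implies (Box b and Box (c or not b))), w0   [and-rule on 1]
4. Box (b and (c or not b)), w0   [neg-implies-rule on 3]
5. not (Box b and Box (c or not b)), w0   [neg-implies-rule on 3]
6. a or c, w0   [Box-rule on 2 via w0Rw0]
7. b and (c or not b), w0   [Box-rule on 4 via w0Rw0]
8. b, w0   [and-rule on 7]
9. c or not b, w0   [and-rule on 7]
10. not Box (c or not b), w0   [neg-and-rule on 5 (branches; this branch)]
11. c, w0   [or-rule on 6 (branches; this branch)]
12. not (c or not b), w1   [neg-Box-rule on 10: fresh world w1, w0Rw1]
13. not c, w1   [neg-or-rule on 12]
14. b, w1   [neg-or-rule on 12]
15. a or c, w1   [Box-rule on 2 via w0Rw1]
16. b and (c or not b), w1   [Box-rule on 4 via w0Rw1]
17. c or not b, w1   [and-rule on 16]
18. a, w1   [or-rule on 15 (branches; this branch)]
19. not b, w1   [or-rule on 17 (branches; this branch)]
Accessibility: w0Rw0, w0Rw1, w1Rw0, w1Rw1
Branch closes: b and not b both at w1.
All branches of the tableau close; one closing branch shown above.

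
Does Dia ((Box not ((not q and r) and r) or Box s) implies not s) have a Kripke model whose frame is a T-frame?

1. Dia ((Box not ((not q and r) and r) or Box s) implies not s), u
2. (Box not ((not q and r) and r) or Box s) implies not s, v
3. not s, v
Accessibility: uRu, uRv, vRv

Satisfiable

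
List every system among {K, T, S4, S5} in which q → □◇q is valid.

S4-tableau for the negation ¬(q → □◇q):
1. ¬(q → □◇q), w0
2. q, w0
3. ¬□◇q, w0
4. ¬◇q, w1
5. ¬q, w1
Accessibility: w0Rw0, w0Rw1, w1Rw1
Complete open branch: countermodel on an S4-frame, so not valid in S4, nor in K, T (the same frame is also a K-frame and a T-frame).
S5-tableau for the negation ¬(q → □◇q):
1. ¬(q → □◇q), w0
2. q, w0
3. ¬□◇q, w0
4. ¬◇q, w1
5. ¬q, w0
Accessibility: w0Rw0, w0Rw1, w1Rw0, w1Rw1
Branch closes: q and ¬q both at w0.
Every branch closes (one shown): valid in S5.

S5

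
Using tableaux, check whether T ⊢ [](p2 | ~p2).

Valid

Tableau for the negation ~[](p2 | ~p2):
1. ~[](p2 | ~p2), 0
2. ~(p2 | ~p2), 1
3. ~p2, 1
4. p2, 1
Accessibility: 0R0, 0R1, 1R1
Branch closes: p2 and ~p2 both at 1.
Every branch of the negation's tableau closes; the branch above is one of them.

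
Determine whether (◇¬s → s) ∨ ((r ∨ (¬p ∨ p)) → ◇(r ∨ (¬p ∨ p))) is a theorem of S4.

Tableau for the negation ¬((◇¬s → s) ∨ ((r ∨ (¬p ∨ p)) → ◇(r ∨ (¬p ∨ p)))):
1. ¬((◇¬s → s) ∨ ((r ∨ (¬p ∨ p)) → ◇(r ∨ (¬p ∨ p)))), 0
2. ¬(◇¬s → s), 0
3. ¬((r ∨ (¬p ∨ p)) → ◇(r ∨ (¬p ∨ p))), 0
4. ◇¬s, 0
5. ¬s, 0
6. r ∨ (¬p ∨ p), 0
7. ¬◇(r ∨ (¬p ∨ p)), 0
8. ¬(r ∨ (¬p ∨ p)), 0
9. ¬r, 0
10. ¬(¬p ∨ p), 0
11. p, 0
12. ¬p, 0
Accessibility: 0R0
Branch closes: p and ¬p both at 0.
All branches of the negation close; one closing branch shown above.

Yes, valid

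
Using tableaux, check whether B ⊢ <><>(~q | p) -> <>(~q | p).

No, not valid

Tableau for the negation ~(<><>(~q | p) -> <>(~q | p)):
1. ~(<><>(~q | p) -> <>(~q | p)), 0
2. <><>(~q | p), 0   [~->-rule on 1]
3. ~<>(~q | p), 0   [~->-rule on 1]
4. ~(~q | p), 0   [~<>-rule on 3 via 0R0]
5. q, 0   [~|-rule on 4]
6. ~p, 0   [~|-rule on 4]
7. <>(~q | p), 1   [<>-rule on 2: fresh world 1, 0R1]
8. ~(~q | p), 1   [~<>-rule on 3 via 0R1]
9. q, 1   [~|-rule on 8]
10. ~p, 1   [~|-rule on 8]
11. ~q | p, 2   [<>-rule on 7: fresh world 2, 1R2]
12. p, 2   [|-rule on 11 (branches; this branch)]
Accessibility: 0R0, 0R1, 1R0, 1R1, 1R2, 2R1, 2R2
The negation has an open branch (countermodel exists).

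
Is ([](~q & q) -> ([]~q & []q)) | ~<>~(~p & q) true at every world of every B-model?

Valid in B

Tableau for the negation ~(([](~q & q) -> ([]~q & []q)) | ~<>~(~p & q)):
1. ~(([](~q & q) -> ([]~q & []q)) | ~<>~(~p & q)), 0
2. ~([](~q & q) -> ([]~q & []q)), 0
3. <>~(~p & q), 0
4. [](~q & q), 0
5. ~([]~q & []q), 0
6. ~q & q, 0
7. ~q, 0
8. q, 0
Accessibility: 0R0
Branch closes: q and ~q both at 0.
Every branch of the negation's tableau closes; the branch above is one of them.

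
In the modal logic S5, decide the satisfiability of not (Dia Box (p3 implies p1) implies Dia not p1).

Yes, satisfiable

1. not (Dia Box (p3 implies p1) implies Dia not p1), w0
2. Dia Box (p3 implies p1), w0
3. not Dia not p1, w0
4. p1, w0
5. Box (p3 implies p1), w1
6. p1, w1
7. p3 implies p1, w0
8. p3 implies p1, w1
Accessibility: w0Rw0, w0Rw1, w1Rw0, w1Rw1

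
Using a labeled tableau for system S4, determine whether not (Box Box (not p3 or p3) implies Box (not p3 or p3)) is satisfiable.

1. not (Box Box (not p3 or p3) implies Box (not p3 or p3)), 0
2. Box Box (not p3 or p3), 0
3. not Box (not p3 or p3), 0
4. Box (not p3 or p3), 0
5. not p3 or p3, 0
6. p3, 0
7. not (not p3 or p3), 1
8. p3, 1
9. not p3, 1
Accessibility: 0R0, 0R1, 1R1
Branch closes: p3 and not p3 both at 1.
All branches of the tableau close; one closing branch shown above.

No, unsatisfiable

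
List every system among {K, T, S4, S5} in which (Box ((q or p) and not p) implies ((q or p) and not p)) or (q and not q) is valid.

T, S4, S5

K-tableau for the negation not ((Box ((q or p) and not p) implies ((q or p) and not p)) or (q and not q)):
1. not ((Box ((q or p) and not p) implies ((q or p) and not p)) or (q and not q)), 0
2. not (Box ((q or p) and not p) implies ((q or p) and not p)), 0
3. not (q and not q), 0
4. Box ((q or p) and not p), 0
5. not ((q or p) and not p), 0
6. q, 0
7. p, 0
Complete open branch: countermodel on a K-frame, so not valid in K.
T-tableau for the negation not ((Box ((q or p) and not p) implies ((q or p) and not p)) or (q and not q)):
1. not ((Box ((q or p) and not p) implies ((q or p) and not p)) or (q and not q)), 0
2. not (Box ((q or p) and not p) implies ((q or p) and not p)), 0
3. not (q and not q), 0
4. Box ((q or p) and not p), 0
5. not ((q or p) and not p), 0
6. (q or p) and not p, 0
7. q or p, 0
8. not p, 0
9. not q, 0
10. not (q or p), 0
11. p, 0
Accessibility: 0R0
Branch closes: p and not p both at 0.
Every branch closes (one shown): valid in T, hence also in S4, S5 (every theorem of T is a theorem of S4 and S5).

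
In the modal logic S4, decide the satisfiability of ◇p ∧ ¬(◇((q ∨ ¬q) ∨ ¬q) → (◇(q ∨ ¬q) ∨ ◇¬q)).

1. ◇p ∧ ¬(◇((q ∨ ¬q) ∨ ¬q) → (◇(q ∨ ¬q) ∨ ◇¬q)), 0
2. ◇p, 0
3. ¬(◇((q ∨ ¬q) ∨ ¬q) → (◇(q ∨ ¬q) ∨ ◇¬q)), 0
4. ◇((q ∨ ¬q) ∨ ¬q), 0
5. ¬(◇(q ∨ ¬q) ∨ ◇¬q), 0
6. ¬◇(q ∨ ¬q), 0
7. ¬◇¬q, 0
8. ¬(q ∨ ¬q), 0
9. ¬q, 0
10. q, 0
Accessibility: 0R0
Branch closes: q and ¬q both at 0.
(One branch shown.) All branches close.

No, unsatisfiable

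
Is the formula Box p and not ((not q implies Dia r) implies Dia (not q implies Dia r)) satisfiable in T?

Unsatisfiable

1. Box p and not ((not q implies Dia r) implies Dia (not q implies Dia r)), u
2. Box p, u   [and-rule on 1]
3. not ((not q implies Dia r) implies Dia (not q implies Dia r)), u   [and-rule on 1]
4. not q implies Dia r, u   [neg-implies-rule on 3]
5. not Dia (not q implies Dia r), u   [neg-implies-rule on 3]
6. p, u   [Box-rule on 2 via uRu]
7. not (not q implies Dia r), u   [neg-Dia-rule on 5 via uRu]
8. not q, u   [neg-implies-rule on 7]
9. not Dia r, u   [neg-implies-rule on 7]
10. not r, u   [neg-Dia-rule on 9 via uRu]
11. Dia r, u   [implies-rule on 4 (branches; this branch)]
12. r, v   [Dia-rule on 11: fresh world v, uRv]
13. p, v   [Box-rule on 2 via uRv]
14. not (not q implies Dia r), v   [neg-Dia-rule on 5 via uRv]
15. not q, v   [neg-implies-rule on 14]
16. not Dia r, v   [neg-implies-rule on 14]
17. not r, v   [neg-Dia-rule on 9 via uRv]
Accessibility: uRu, uRv, vRv
Branch closes: r and not r both at v.
(One branch shown.) All branches close.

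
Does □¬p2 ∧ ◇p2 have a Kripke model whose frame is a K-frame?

1. □¬p2 ∧ ◇p2, 0
2. □¬p2, 0
3. ◇p2, 0
4. p2, 1
5. ¬p2, 1
Accessibility: 0R1
Branch closes: p2 and ¬p2 both at 1.
(One branch shown.) All branches close.

Unsatisfiable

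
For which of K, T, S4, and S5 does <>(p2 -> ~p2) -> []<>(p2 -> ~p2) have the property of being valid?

S4-tableau for the negation ~(<>(p2 -> ~p2) -> []<>(p2 -> ~p2)):
1. ~(<>(p2 -> ~p2) -> []<>(p2 -> ~p2)), 0
2. <>(p2 -> ~p2), 0   [~->-rule on 1]
3. ~[]<>(p2 -> ~p2), 0   [~->-rule on 1]
4. p2 -> ~p2, 1   [<>-rule on 2: fresh world 1, 0R1]
5. ~p2, 1   [->-rule on 4 (branches; this branch)]
6. ~<>(p2 -> ~p2), 2   [~[]-rule on 3: fresh world 2, 0R2]
7. ~(p2 -> ~p2), 2   [~<>-rule on 6 via 2R2]
8. p2, 2   [~->-rule on 7]
Accessibility: 0R0, 0R1, 0R2, 1R1, 2R2
Complete open branch: countermodel on an S4-frame, so not valid in S4, nor in K, T (the same frame is also a K-frame and a T-frame).
S5-tableau for the negation ~(<>(p2 -> ~p2) -> []<>(p2 -> ~p2)):
1. ~(<>(p2 -> ~p2) -> []<>(p2 -> ~p2)), 0
2. <>(p2 -> ~p2), 0   [~->-rule on 1]
3. ~[]<>(p2 -> ~p2), 0   [~->-rule on 1]
4. p2 -> ~p2, 1   [<>-rule on 2: fresh world 1, 0R1]
5. ~p2, 1   [->-rule on 4 (branches; this branch)]
6. ~<>(p2 -> ~p2), 2   [~[]-rule on 3: fresh world 2, 0R2]
7. ~(p2 -> ~p2), 0   [~<>-rule on 6 via 2R0]
8. p2, 0   [~->-rule on 7]
9. ~(p2 -> ~p2), 1   [~<>-rule on 6 via 2R1]
10. p2, 1   [~->-rule on 9]
Accessibility: 0R0, 0R1, 0R2, 1R0, 1R1, 1R2, 2R0, 2R1, 2R2
Branch closes: p2 and ~p2 both at 1.
Every branch closes (one shown): valid in S5.

S5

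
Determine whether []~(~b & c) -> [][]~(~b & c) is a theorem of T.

Tableau for the negation ~([]~(~b & c) -> [][]~(~b & c)):
1. ~([]~(~b & c) -> [][]~(~b & c)), w0
2. []~(~b & c), w0
3. ~[][]~(~b & c), w0
4. ~(~b & c), w0
5. ~c, w0
6. ~[]~(~b & c), w1
7. ~(~b & c), w1
8. ~c, w1
9. ~b & c, w2
10. ~b, w2
11. c, w2
Accessibility: w0Rw0, w0Rw1, w1Rw1, w1Rw2, w2Rw2
The negation has an open branch (countermodel exists).

Not valid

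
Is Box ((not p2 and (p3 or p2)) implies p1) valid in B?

Tableau for the negation not Box ((not p2 and (p3 or p2)) implies p1):
1. not Box ((not p2 and (p3 or p2)) implies p1), w0
2. not ((not p2 and (p3 or p2)) implies p1), w1
3. not p2 and (p3 or p2), w1
4. not p1, w1
5. not p2, w1
6. p3 or p2, w1
7. p3, w1
Accessibility: w0Rw0, w0Rw1, w1Rw0, w1Rw1
The negation has an open branch (countermodel exists).

Not valid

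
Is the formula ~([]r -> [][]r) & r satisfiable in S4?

1. ~([]r -> [][]r) & r, 0
2. ~([]r -> [][]r), 0   [&-rule on 1]
3. r, 0   [&-rule on 1]
4. []r, 0   [~->-rule on 2]
5. ~[][]r, 0   [~->-rule on 2]
6. ~[]r, 1   [~[]-rule on 5: fresh world 1, 0R1]
7. r, 1   [[]-rule on 4 via 0R1]
8. ~r, 2   [~[]-rule on 6: fresh world 2, 1R2]
9. r, 2   [[]-rule on 4 via 0R2]
Accessibility: 0R0, 0R1, 0R2, 1R1, 1R2, 2R2
Branch closes: r and ~r both at 2.
Every branch closes; the branch above is one of them.

Unsatisfiable (every branch closes)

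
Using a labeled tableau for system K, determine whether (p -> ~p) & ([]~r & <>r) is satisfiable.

No, unsatisfiable

1. (p -> ~p) & ([]~r & <>r), 0
2. p -> ~p, 0
3. []~r & <>r, 0
4. []~r, 0
5. <>r, 0
6. ~p, 0
7. r, 1
8. ~r, 1
Accessibility: 0R1
Branch closes: r and ~r both at 1.
(One branch shown.) All branches close.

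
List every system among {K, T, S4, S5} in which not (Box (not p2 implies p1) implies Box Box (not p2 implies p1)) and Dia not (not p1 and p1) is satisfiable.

T-tableau for the formula:
1. not (Box (not p2 implies p1) implies Box Box (not p2 implies p1)) and Dia not (not p1 and p1), u
2. not (Box (not p2 implies p1) implies Box Box (not p2 implies p1)), u
3. Dia not (not p1 and p1), u
4. Box (not p2 implies p1), u
5. not Box Box (not p2 implies p1), u
6. not p2 implies p1, u
7. p1, u
8. not (not p1 and p1), v
9. not p2 implies p1, v
10. not p1, v
11. p2, v
12. not Box (not p2 implies p1), w
13. not p2 implies p1, w
14. p1, w
15. not (not p2 implies p1), x
16. not p2, x
17. not p1, x
Accessibility: uRu, uRv, uRw, vRv, wRw, wRx, xRx
Complete open branch: satisfiable in T, hence also in K (this T-model is also a K-model).
S4-tableau for the formula:
1. not (Box (not p2 implies p1) implies Box Box (not p2 implies p1)) and Dia not (not p1 and p1), u
2. not (Box (not p2 implies p1) implies Box Box (not p2 implies p1)), u
3. Dia not (not p1 and p1), u
4. Box (not p2 implies p1), u
5. not Box Box (not p2 implies p1), u
6. not p2 implies p1, u
7. p1, u
8. not (not p1 and p1), v
9. not p2 implies p1, v
10. not p1, v
11. p2, v
12. not Box (not p2 implies p1), w
13. not p2 implies p1, w
14. p1, w
15. not (not p2 implies p1), x
16. not p2, x
17. not p1, x
18. not p2 implies p1, x
19. p1, x
Accessibility: uRu, uRv, uRw, uRx, vRv, wRw, wRx, xRx
Branch closes: p1 and not p1 both at x.
Every branch closes (one shown): unsatisfiable in S4, hence also in S5 (every S5-frame is an S4-frame).

K, T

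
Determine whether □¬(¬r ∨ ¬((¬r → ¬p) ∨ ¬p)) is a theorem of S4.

Not valid

Tableau for the negation ¬□¬(¬r ∨ ¬((¬r → ¬p) ∨ ¬p)):
1. ¬□¬(¬r ∨ ¬((¬r → ¬p) ∨ ¬p)), 0
2. ¬r ∨ ¬((¬r → ¬p) ∨ ¬p), 1
3. ¬((¬r → ¬p) ∨ ¬p), 1
4. ¬(¬r → ¬p), 1
5. p, 1
6. ¬r, 1
Accessibility: 0R0, 0R1, 1R1
The negation has an open branch (countermodel exists).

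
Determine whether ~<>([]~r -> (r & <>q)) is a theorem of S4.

Invalid (countermodel exists)

Tableau for the negation <>([]~r -> (r & <>q)):
1. <>([]~r -> (r & <>q)), 0
2. []~r -> (r & <>q), 1
3. r & <>q, 1
4. r, 1
5. <>q, 1
6. q, 2
Accessibility: 0R0, 0R1, 0R2, 1R1, 1R2, 2R2
The negation has an open branch (countermodel exists).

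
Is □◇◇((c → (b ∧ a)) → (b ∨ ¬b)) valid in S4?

Yes, valid

Tableau for the negation ¬□◇◇((c → (b ∧ a)) → (b ∨ ¬b)):
1. ¬□◇◇((c → (b ∧ a)) → (b ∨ ¬b)), u
2. ¬◇◇((c → (b ∧ a)) → (b ∨ ¬b)), v
3. ¬◇((c → (b ∧ a)) → (b ∨ ¬b)), v
4. ¬((c → (b ∧ a)) → (b ∨ ¬b)), v
5. c → (b ∧ a), v
6. ¬(b ∨ ¬b), v
7. ¬b, v
8. b, v
Accessibility: uRu, uRv, vRv
Branch closes: b and ¬b both at v.
Every branch of the negation's tableau closes; the branch above is one of them.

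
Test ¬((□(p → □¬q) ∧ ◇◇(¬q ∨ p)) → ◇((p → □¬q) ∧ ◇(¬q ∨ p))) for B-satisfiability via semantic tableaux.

1. ¬((□(p → □¬q) ∧ ◇◇(¬q ∨ p)) → ◇((p → □¬q) ∧ ◇(¬q ∨ p))), u
2. □(p → □¬q) ∧ ◇◇(¬q ∨ p), u
3. ¬◇((p → □¬q) ∧ ◇(¬q ∨ p)), u
4. □(p → □¬q), u
5. ◇◇(¬q ∨ p), u
6. ¬((p → □¬q) ∧ ◇(¬q ∨ p)), u
7. p → □¬q, u
8. ¬◇(¬q ∨ p), u
9. ¬(¬q ∨ p), u
10. q, u
11. ¬p, u
12. ◇(¬q ∨ p), v
13. ¬((p → □¬q) ∧ ◇(¬q ∨ p)), v
14. p → □¬q, v
15. ¬(¬q ∨ p), v
16. q, v
17. ¬p, v
18. ¬◇(¬q ∨ p), v
19. ¬q ∨ p, w
20. ¬(¬q ∨ p), w
21. q, w
22. ¬p, w
23. p, w
Accessibility: uRu, uRv, vRu, vRv, vRw, wRv, wRw
Branch closes: p and ¬p both at w.
All branches of the tableau close; one closing branch shown above.

Unsatisfiable (every branch closes)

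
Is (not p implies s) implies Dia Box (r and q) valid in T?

Not valid

Tableau for the negation not ((not p implies s) implies Dia Box (r and q)):
1. not ((not p implies s) implies Dia Box (r and q)), 0
2. not p implies s, 0
3. not Dia Box (r and q), 0
4. not Box (r and q), 0
5. s, 0
6. not (r and q), 1
7. not Box (r and q), 1
8. not q, 1
9. not (r and q), 2
10. not q, 2
Accessibility: 0R0, 0R1, 1R1, 1R2, 2R2
The negation has an open branch (countermodel exists).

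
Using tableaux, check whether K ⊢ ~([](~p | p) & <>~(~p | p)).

Valid in K

Tableau for the negation [](~p | p) & <>~(~p | p):
1. [](~p | p) & <>~(~p | p), u
2. [](~p | p), u
3. <>~(~p | p), u
4. ~(~p | p), v
5. p, v
6. ~p, v
Accessibility: uRv
Branch closes: p and ~p both at v.
Every branch of the negation's tableau closes; the branch above is one of them.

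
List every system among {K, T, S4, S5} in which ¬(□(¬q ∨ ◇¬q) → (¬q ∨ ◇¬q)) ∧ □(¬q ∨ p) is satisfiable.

K

K-tableau for the formula:
1. ¬(□(¬q ∨ ◇¬q) → (¬q ∨ ◇¬q)) ∧ □(¬q ∨ p), w0
2. ¬(□(¬q ∨ ◇¬q) → (¬q ∨ ◇¬q)), w0
3. □(¬q ∨ p), w0
4. □(¬q ∨ ◇¬q), w0
5. ¬(¬q ∨ ◇¬q), w0
6. q, w0
7. ¬◇¬q, w0
Complete open branch: satisfiable in K.
T-tableau for the formula:
1. ¬(□(¬q ∨ ◇¬q) → (¬q ∨ ◇¬q)) ∧ □(¬q ∨ p), w0
2. ¬(□(¬q ∨ ◇¬q) → (¬q ∨ ◇¬q)), w0
3. □(¬q ∨ p), w0
4. □(¬q ∨ ◇¬q), w0
5. ¬(¬q ∨ ◇¬q), w0
6. q, w0
7. ¬◇¬q, w0
8. ¬q ∨ p, w0
9. ¬q ∨ ◇¬q, w0
10. p, w0
11. ◇¬q, w0
12. ¬q, w1
13. ¬q ∨ p, w1
14. ¬q ∨ ◇¬q, w1
15. q, w1
Accessibility: w0Rw0, w0Rw1, w1Rw1
Branch closes: q and ¬q both at w1.
Every branch closes (one shown): unsatisfiable in T, hence also in S4, S5 (every S4/S5-frame is a T-frame).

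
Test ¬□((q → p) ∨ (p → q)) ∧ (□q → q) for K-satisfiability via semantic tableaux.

Unsatisfiable

1. ¬□((q → p) ∨ (p → q)) ∧ (□q → q), w0
2. ¬□((q → p) ∨ (p → q)), w0   [∧-rule on 1]
3. □q → q, w0   [∧-rule on 1]
4. q, w0   [→-rule on 3 (branches; this branch)]
5. ¬((q → p) ∨ (p → q)), w1   [¬□-rule on 2: fresh world w1, w0Rw1]
6. ¬(q → p), w1   [¬∨-rule on 5]
7. ¬(p → q), w1   [¬∨-rule on 5]
8. q, w1   [¬→-rule on 6]
9. ¬p, w1   [¬→-rule on 6]
10. p, w1   [¬→-rule on 7]
11. ¬q, w1   [¬→-rule on 7]
Accessibility: w0Rw1
Branch closes: p and ¬p both at w1.
Every branch closes; the branch above is one of them.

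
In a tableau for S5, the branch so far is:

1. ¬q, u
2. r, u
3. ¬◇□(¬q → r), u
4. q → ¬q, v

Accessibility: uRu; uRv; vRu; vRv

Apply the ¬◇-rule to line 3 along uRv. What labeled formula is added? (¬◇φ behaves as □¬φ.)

¬◇φ behaves as □¬φ: propagate the negated body to each accessible world.

¬□(¬q → r), v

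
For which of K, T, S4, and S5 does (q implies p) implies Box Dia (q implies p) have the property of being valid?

S5

S4-tableau for the negation not ((q implies p) implies Box Dia (q implies p)):
1. not ((q implies p) implies Box Dia (q implies p)), 0
2. q implies p, 0
3. not Box Dia (q implies p), 0
4. p, 0
5. not Dia (q implies p), 1
6. not (q implies p), 1
7. q, 1
8. not p, 1
Accessibility: 0R0, 0R1, 1R1
Complete open branch: countermodel on an S4-frame, so not valid in S4, nor in K, T (the same frame is also a K-frame and a T-frame).
S5-tableau for the negation not ((q implies p) implies Box Dia (q implies p)):
1. not ((q implies p) implies Box Dia (q implies p)), 0
2. q implies p, 0
3. not Box Dia (q implies p), 0
4. p, 0
5. not Dia (q implies p), 1
6. not (q implies p), 0
7. q, 0
8. not p, 0
Accessibility: 0R0, 0R1, 1R0, 1R1
Branch closes: p and not p both at 0.
Every branch closes (one shown): valid in S5.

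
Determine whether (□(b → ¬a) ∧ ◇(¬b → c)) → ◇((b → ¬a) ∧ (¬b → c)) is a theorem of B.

Yes, valid

Tableau for the negation ¬((□(b → ¬a) ∧ ◇(¬b → c)) → ◇((b → ¬a) ∧ (¬b → c))):
1. ¬((□(b → ¬a) ∧ ◇(¬b → c)) → ◇((b → ¬a) ∧ (¬b → c))), 0
2. □(b → ¬a) ∧ ◇(¬b → c), 0
3. ¬◇((b → ¬a) ∧ (¬b → c)), 0
4. □(b → ¬a), 0
5. ◇(¬b → c), 0
6. ¬((b → ¬a) ∧ (¬b → c)), 0
7. b → ¬a, 0
8. ¬(¬b → c), 0
9. ¬b, 0
10. ¬c, 0
11. ¬a, 0
12. ¬b → c, 1
13. ¬((b → ¬a) ∧ (¬b → c)), 1
14. b → ¬a, 1
15. c, 1
16. ¬(b → ¬a), 1
17. b, 1
18. a, 1
19. ¬a, 1
Accessibility: 0R0, 0R1, 1R0, 1R1
Branch closes: a and ¬a both at 1.
Every branch of the negation's tableau closes; the branch above is one of them.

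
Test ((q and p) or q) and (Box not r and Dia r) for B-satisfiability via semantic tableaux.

1. ((q and p) or q) and (Box not r and Dia r), u
2. (q and p) or q, u   [and-rule on 1]
3. Box not r and Dia r, u   [and-rule on 1]
4. Box not r, u   [and-rule on 3]
5. Dia r, u   [and-rule on 3]
6. not r, u   [Box-rule on 4 via uRu]
7. q and p, u   [or-rule on 2 (branches; this branch)]
8. q, u   [and-rule on 7]
9. p, u   [and-rule on 7]
10. r, v   [Dia-rule on 5: fresh world v, uRv]
11. not r, v   [Box-rule on 4 via uRv]
Accessibility: uRu, uRv, vRu, vRv
Branch closes: r and not r both at v.
(One branch shown.) All branches close.

Unsatisfiable (every branch closes)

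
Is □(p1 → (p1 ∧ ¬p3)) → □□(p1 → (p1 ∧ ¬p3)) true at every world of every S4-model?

Tableau for the negation ¬(□(p1 → (p1 ∧ ¬p3)) → □□(p1 → (p1 ∧ ¬p3))):
1. ¬(□(p1 → (p1 ∧ ¬p3)) → □□(p1 → (p1 ∧ ¬p3))), u
2. □(p1 → (p1 ∧ ¬p3)), u
3. ¬□□(p1 → (p1 ∧ ¬p3)), u
4. p1 → (p1 ∧ ¬p3), u
5. p1 ∧ ¬p3, u
6. p1, u
7. ¬p3, u
8. ¬□(p1 → (p1 ∧ ¬p3)), v
9. p1 → (p1 ∧ ¬p3), v
10. p1 ∧ ¬p3, v
11. p1, v
12. ¬p3, v
13. ¬(p1 → (p1 ∧ ¬p3)), w
14. p1, w
15. ¬(p1 ∧ ¬p3), w
16. p1 → (p1 ∧ ¬p3), w
17. p3, w
18. p1 ∧ ¬p3, w
19. ¬p3, w
Accessibility: uRu, uRv, uRw, vRv, vRw, wRw
Branch closes: p3 and ¬p3 both at w.
All branches of the negation close; one closing branch shown above.

Valid in S4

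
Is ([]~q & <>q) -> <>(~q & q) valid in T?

Yes, valid

Tableau for the negation ~(([]~q & <>q) -> <>(~q & q)):
1. ~(([]~q & <>q) -> <>(~q & q)), u
2. []~q & <>q, u   [~->-rule on 1]
3. ~<>(~q & q), u   [~->-rule on 1]
4. []~q, u   [&-rule on 2]
5. <>q, u   [&-rule on 2]
6. ~(~q & q), u   [~<>-rule on 3 via uRu]
7. ~q, u   [[]-rule on 4 via uRu]
8. q, v   [<>-rule on 5: fresh world v, uRv]
9. ~(~q & q), v   [~<>-rule on 3 via uRv]
10. ~q, v   [[]-rule on 4 via uRv]
Accessibility: uRu, uRv, vRv
Branch closes: q and ~q both at v.
All branches of the negation close; one closing branch shown above.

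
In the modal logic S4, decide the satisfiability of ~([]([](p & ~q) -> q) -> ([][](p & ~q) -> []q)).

1. ~([]([](p & ~q) -> q) -> ([][](p & ~q) -> []q)), u
2. []([](p & ~q) -> q), u
3. ~([][](p & ~q) -> []q), u
4. [][](p & ~q), u
5. ~[]q, u
6. [](p & ~q) -> q, u
7. [](p & ~q), u
8. p & ~q, u
9. p, u
10. ~q, u
11. ~[](p & ~q), u
12. ~q, v
13. [](p & ~q) -> q, v
14. [](p & ~q), v
15. p & ~q, v
16. p, v
17. ~[](p & ~q), v
18. ~(p & ~q), w
19. [](p & ~q) -> q, w
20. [](p & ~q), w
21. p & ~q, w
22. p, w
23. ~q, w
24. q, w
Accessibility: uRu, uRv, uRw, vRv, wRw
Branch closes: q and ~q both at w.
Every branch closes; the branch above is one of them.

Unsatisfiable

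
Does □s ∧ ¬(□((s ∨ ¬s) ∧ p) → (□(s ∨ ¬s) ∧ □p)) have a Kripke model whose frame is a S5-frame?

1. □s ∧ ¬(□((s ∨ ¬s) ∧ p) → (□(s ∨ ¬s) ∧ □p)), w0
2. □s, w0
3. ¬(□((s ∨ ¬s) ∧ p) → (□(s ∨ ¬s) ∧ □p)), w0
4. □((s ∨ ¬s) ∧ p), w0
5. ¬(□(s ∨ ¬s) ∧ □p), w0
6. s, w0
7. (s ∨ ¬s) ∧ p, w0
8. s ∨ ¬s, w0
9. p, w0
10. ¬□p, w0
11. ¬p, w1
12. s, w1
13. (s ∨ ¬s) ∧ p, w1
14. s ∨ ¬s, w1
15. p, w1
Accessibility: w0Rw0, w0Rw1, w1Rw0, w1Rw1
Branch closes: p and ¬p both at w1.
All branches of the tableau close; one closing branch shown above.

Unsatisfiable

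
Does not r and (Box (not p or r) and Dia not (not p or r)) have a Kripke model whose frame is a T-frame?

1. not r and (Box (not p or r) and Dia not (not p or r)), 0
2. not r, 0
3. Box (not p or r) and Dia not (not p or r), 0
4. Box (not p or r), 0
5. Dia not (not p or r), 0
6. not p or r, 0
7. not p, 0
8. not (not p or r), 1
9. p, 1
10. not r, 1
11. not p or r, 1
12. r, 1
Accessibility: 0R0, 0R1, 1R1
Branch closes: r and not r both at 1.
All branches of the tableau close; one closing branch shown above.

No, unsatisfiable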